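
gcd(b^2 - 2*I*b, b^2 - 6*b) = b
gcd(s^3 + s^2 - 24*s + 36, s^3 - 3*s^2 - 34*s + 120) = s + 6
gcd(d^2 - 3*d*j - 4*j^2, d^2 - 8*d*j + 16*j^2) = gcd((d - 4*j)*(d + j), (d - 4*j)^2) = d - 4*j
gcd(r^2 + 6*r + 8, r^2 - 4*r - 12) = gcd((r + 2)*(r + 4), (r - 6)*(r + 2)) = r + 2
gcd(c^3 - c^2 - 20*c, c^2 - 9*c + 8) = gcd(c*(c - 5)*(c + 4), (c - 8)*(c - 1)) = 1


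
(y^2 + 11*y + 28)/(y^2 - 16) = (y + 7)/(y - 4)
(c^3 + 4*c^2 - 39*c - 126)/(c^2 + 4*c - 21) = (c^2 - 3*c - 18)/(c - 3)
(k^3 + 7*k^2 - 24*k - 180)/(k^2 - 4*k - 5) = (k^2 + 12*k + 36)/(k + 1)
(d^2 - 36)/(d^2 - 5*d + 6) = (d^2 - 36)/(d^2 - 5*d + 6)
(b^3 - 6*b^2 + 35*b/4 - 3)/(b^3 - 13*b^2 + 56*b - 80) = (b^2 - 2*b + 3/4)/(b^2 - 9*b + 20)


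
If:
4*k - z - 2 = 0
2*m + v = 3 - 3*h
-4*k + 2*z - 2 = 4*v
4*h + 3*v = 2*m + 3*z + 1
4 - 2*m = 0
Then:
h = 8/31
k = -17/62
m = 2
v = -55/31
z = -96/31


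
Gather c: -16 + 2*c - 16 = 2*c - 32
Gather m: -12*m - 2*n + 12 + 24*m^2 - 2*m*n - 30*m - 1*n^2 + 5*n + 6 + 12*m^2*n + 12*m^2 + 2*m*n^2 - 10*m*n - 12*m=m^2*(12*n + 36) + m*(2*n^2 - 12*n - 54) - n^2 + 3*n + 18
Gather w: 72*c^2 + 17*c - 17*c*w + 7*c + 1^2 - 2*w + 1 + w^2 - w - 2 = 72*c^2 + 24*c + w^2 + w*(-17*c - 3)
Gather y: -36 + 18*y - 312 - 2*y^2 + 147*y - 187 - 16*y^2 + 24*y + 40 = -18*y^2 + 189*y - 495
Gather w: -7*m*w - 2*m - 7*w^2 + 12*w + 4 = -2*m - 7*w^2 + w*(12 - 7*m) + 4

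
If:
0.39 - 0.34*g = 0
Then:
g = 1.15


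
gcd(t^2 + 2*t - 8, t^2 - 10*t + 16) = t - 2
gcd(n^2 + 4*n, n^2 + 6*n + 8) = n + 4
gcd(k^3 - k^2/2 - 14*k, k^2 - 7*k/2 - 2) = k - 4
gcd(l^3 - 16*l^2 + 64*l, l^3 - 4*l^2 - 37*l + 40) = l - 8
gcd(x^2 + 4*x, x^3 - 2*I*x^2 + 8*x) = x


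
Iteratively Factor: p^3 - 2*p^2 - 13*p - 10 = (p + 2)*(p^2 - 4*p - 5) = (p - 5)*(p + 2)*(p + 1)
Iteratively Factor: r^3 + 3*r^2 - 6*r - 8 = (r + 4)*(r^2 - r - 2) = (r - 2)*(r + 4)*(r + 1)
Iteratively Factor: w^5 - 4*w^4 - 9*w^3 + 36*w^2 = (w - 4)*(w^4 - 9*w^2) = w*(w - 4)*(w^3 - 9*w) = w*(w - 4)*(w - 3)*(w^2 + 3*w) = w^2*(w - 4)*(w - 3)*(w + 3)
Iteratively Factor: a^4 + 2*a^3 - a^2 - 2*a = (a + 1)*(a^3 + a^2 - 2*a) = a*(a + 1)*(a^2 + a - 2) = a*(a + 1)*(a + 2)*(a - 1)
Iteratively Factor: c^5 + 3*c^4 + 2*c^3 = (c + 2)*(c^4 + c^3) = c*(c + 2)*(c^3 + c^2) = c^2*(c + 2)*(c^2 + c) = c^3*(c + 2)*(c + 1)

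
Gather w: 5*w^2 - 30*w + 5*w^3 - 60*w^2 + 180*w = 5*w^3 - 55*w^2 + 150*w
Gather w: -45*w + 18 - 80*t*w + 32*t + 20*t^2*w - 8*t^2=-8*t^2 + 32*t + w*(20*t^2 - 80*t - 45) + 18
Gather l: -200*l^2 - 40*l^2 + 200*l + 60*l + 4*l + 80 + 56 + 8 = -240*l^2 + 264*l + 144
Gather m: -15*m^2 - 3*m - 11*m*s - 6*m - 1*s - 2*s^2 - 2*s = -15*m^2 + m*(-11*s - 9) - 2*s^2 - 3*s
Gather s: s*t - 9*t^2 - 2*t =s*t - 9*t^2 - 2*t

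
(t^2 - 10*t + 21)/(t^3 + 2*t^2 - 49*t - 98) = (t - 3)/(t^2 + 9*t + 14)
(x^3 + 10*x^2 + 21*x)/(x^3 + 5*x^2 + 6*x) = (x + 7)/(x + 2)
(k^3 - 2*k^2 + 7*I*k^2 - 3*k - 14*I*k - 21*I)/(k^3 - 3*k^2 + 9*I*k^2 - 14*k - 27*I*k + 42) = (k + 1)/(k + 2*I)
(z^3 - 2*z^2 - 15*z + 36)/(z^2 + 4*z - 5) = (z^3 - 2*z^2 - 15*z + 36)/(z^2 + 4*z - 5)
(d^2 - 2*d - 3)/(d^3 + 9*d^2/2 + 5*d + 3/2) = 2*(d - 3)/(2*d^2 + 7*d + 3)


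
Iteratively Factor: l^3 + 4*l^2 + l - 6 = (l + 2)*(l^2 + 2*l - 3) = (l - 1)*(l + 2)*(l + 3)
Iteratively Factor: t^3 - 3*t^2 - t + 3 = (t - 1)*(t^2 - 2*t - 3) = (t - 3)*(t - 1)*(t + 1)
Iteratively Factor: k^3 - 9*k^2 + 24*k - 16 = (k - 1)*(k^2 - 8*k + 16) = (k - 4)*(k - 1)*(k - 4)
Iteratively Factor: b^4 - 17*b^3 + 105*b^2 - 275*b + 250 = (b - 5)*(b^3 - 12*b^2 + 45*b - 50) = (b - 5)^2*(b^2 - 7*b + 10) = (b - 5)^3*(b - 2)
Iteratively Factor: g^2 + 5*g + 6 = (g + 3)*(g + 2)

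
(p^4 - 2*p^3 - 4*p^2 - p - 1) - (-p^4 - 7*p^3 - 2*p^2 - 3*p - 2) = 2*p^4 + 5*p^3 - 2*p^2 + 2*p + 1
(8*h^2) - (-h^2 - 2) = 9*h^2 + 2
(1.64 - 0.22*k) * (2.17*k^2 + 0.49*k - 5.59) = -0.4774*k^3 + 3.451*k^2 + 2.0334*k - 9.1676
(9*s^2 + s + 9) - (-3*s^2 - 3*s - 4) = 12*s^2 + 4*s + 13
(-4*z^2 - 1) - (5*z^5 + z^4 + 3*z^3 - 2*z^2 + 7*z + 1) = -5*z^5 - z^4 - 3*z^3 - 2*z^2 - 7*z - 2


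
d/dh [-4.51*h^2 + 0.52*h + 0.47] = 0.52 - 9.02*h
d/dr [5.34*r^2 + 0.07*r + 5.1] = 10.68*r + 0.07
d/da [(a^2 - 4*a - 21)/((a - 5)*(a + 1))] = 32*(a - 2)/(a^4 - 8*a^3 + 6*a^2 + 40*a + 25)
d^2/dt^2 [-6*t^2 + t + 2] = -12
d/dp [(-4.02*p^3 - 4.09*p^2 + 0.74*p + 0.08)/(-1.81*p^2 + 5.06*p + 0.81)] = (7.2762*p^4 - 40.6824*p^3 - 29.1246*p^2 - 6.3362*p + 0.1946)/(3.2761*p^4 - 18.3172*p^3 + 22.6714*p^2 + 8.1972*p + 0.6561)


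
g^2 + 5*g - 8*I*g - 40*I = (g + 5)*(g - 8*I)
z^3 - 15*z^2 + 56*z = z*(z - 8)*(z - 7)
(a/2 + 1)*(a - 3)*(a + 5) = a^3/2 + 2*a^2 - 11*a/2 - 15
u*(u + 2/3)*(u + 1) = u^3 + 5*u^2/3 + 2*u/3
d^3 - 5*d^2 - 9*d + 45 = (d - 5)*(d - 3)*(d + 3)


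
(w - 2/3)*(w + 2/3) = w^2 - 4/9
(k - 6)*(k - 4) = k^2 - 10*k + 24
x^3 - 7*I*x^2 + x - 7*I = (x - 7*I)*(x - I)*(x + I)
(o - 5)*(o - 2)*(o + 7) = o^3 - 39*o + 70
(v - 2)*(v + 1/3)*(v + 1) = v^3 - 2*v^2/3 - 7*v/3 - 2/3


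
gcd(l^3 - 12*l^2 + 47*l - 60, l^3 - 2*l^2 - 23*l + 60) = l^2 - 7*l + 12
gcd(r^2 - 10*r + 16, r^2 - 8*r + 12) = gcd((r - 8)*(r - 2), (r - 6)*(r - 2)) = r - 2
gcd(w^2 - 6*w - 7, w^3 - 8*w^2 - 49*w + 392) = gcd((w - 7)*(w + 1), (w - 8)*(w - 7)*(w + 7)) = w - 7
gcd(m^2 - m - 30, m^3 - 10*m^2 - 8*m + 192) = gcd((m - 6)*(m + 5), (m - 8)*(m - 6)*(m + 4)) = m - 6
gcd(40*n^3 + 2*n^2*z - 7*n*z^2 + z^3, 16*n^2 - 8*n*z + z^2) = -4*n + z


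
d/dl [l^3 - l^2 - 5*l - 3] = 3*l^2 - 2*l - 5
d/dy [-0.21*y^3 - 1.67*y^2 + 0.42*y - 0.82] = -0.63*y^2 - 3.34*y + 0.42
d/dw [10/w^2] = -20/w^3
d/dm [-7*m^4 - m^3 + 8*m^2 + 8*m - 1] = -28*m^3 - 3*m^2 + 16*m + 8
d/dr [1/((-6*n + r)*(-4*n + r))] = 2*(5*n - r)/((4*n - r)^2*(6*n - r)^2)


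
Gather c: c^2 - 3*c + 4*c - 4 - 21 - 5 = c^2 + c - 30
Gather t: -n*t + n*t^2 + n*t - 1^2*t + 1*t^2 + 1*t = t^2*(n + 1)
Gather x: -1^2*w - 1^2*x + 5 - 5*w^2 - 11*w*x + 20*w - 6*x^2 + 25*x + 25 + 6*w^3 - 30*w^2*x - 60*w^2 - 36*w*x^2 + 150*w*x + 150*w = 6*w^3 - 65*w^2 + 169*w + x^2*(-36*w - 6) + x*(-30*w^2 + 139*w + 24) + 30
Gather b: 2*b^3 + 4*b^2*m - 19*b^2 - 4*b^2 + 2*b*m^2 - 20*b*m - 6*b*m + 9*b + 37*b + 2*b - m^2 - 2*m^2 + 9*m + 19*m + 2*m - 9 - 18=2*b^3 + b^2*(4*m - 23) + b*(2*m^2 - 26*m + 48) - 3*m^2 + 30*m - 27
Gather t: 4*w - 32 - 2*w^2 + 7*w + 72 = -2*w^2 + 11*w + 40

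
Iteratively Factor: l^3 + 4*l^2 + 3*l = (l + 1)*(l^2 + 3*l) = (l + 1)*(l + 3)*(l)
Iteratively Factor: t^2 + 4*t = (t + 4)*(t)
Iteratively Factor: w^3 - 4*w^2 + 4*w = (w - 2)*(w^2 - 2*w) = (w - 2)^2*(w)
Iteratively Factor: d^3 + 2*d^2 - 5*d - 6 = (d + 1)*(d^2 + d - 6) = (d - 2)*(d + 1)*(d + 3)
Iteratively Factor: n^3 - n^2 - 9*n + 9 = (n - 1)*(n^2 - 9) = (n - 1)*(n + 3)*(n - 3)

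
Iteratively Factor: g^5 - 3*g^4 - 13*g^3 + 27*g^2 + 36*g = (g)*(g^4 - 3*g^3 - 13*g^2 + 27*g + 36) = g*(g + 3)*(g^3 - 6*g^2 + 5*g + 12) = g*(g - 4)*(g + 3)*(g^2 - 2*g - 3) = g*(g - 4)*(g + 1)*(g + 3)*(g - 3)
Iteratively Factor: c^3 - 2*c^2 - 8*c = (c - 4)*(c^2 + 2*c) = (c - 4)*(c + 2)*(c)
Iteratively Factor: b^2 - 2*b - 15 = (b - 5)*(b + 3)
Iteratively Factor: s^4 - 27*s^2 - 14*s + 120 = (s - 2)*(s^3 + 2*s^2 - 23*s - 60) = (s - 5)*(s - 2)*(s^2 + 7*s + 12) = (s - 5)*(s - 2)*(s + 4)*(s + 3)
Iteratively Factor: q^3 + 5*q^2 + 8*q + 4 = (q + 2)*(q^2 + 3*q + 2) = (q + 2)^2*(q + 1)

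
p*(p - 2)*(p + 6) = p^3 + 4*p^2 - 12*p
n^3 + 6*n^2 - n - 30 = (n - 2)*(n + 3)*(n + 5)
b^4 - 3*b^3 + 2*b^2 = b^2*(b - 2)*(b - 1)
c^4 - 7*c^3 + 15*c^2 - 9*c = c*(c - 3)^2*(c - 1)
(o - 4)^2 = o^2 - 8*o + 16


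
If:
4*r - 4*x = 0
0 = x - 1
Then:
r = 1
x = 1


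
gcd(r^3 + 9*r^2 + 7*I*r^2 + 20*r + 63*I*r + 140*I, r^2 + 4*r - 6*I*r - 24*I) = r + 4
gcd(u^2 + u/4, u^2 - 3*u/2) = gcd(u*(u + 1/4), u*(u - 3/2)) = u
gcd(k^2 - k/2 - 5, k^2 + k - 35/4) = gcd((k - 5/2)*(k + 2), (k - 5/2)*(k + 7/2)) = k - 5/2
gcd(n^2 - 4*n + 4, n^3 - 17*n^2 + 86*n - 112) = n - 2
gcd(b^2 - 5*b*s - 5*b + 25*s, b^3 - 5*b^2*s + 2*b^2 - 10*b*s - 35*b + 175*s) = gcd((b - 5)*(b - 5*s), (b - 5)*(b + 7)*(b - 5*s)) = -b^2 + 5*b*s + 5*b - 25*s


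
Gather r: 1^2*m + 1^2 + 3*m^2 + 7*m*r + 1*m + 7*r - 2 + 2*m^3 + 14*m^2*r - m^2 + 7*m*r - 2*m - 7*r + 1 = 2*m^3 + 2*m^2 + r*(14*m^2 + 14*m)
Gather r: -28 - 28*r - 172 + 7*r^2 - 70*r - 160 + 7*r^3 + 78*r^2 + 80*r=7*r^3 + 85*r^2 - 18*r - 360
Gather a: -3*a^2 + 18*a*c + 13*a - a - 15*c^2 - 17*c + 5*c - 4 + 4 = -3*a^2 + a*(18*c + 12) - 15*c^2 - 12*c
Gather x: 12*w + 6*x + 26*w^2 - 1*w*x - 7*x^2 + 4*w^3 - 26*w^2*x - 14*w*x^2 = 4*w^3 + 26*w^2 + 12*w + x^2*(-14*w - 7) + x*(-26*w^2 - w + 6)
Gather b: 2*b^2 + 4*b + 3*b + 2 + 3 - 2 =2*b^2 + 7*b + 3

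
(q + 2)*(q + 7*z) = q^2 + 7*q*z + 2*q + 14*z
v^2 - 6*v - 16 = (v - 8)*(v + 2)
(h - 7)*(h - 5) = h^2 - 12*h + 35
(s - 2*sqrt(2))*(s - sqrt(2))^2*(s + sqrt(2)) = s^4 - 3*sqrt(2)*s^3 + 2*s^2 + 6*sqrt(2)*s - 8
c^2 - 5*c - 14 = (c - 7)*(c + 2)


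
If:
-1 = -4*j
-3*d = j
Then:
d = -1/12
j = 1/4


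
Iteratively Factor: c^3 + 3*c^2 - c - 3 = (c + 3)*(c^2 - 1) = (c - 1)*(c + 3)*(c + 1)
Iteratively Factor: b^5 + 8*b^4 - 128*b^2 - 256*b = (b)*(b^4 + 8*b^3 - 128*b - 256) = b*(b + 4)*(b^3 + 4*b^2 - 16*b - 64) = b*(b - 4)*(b + 4)*(b^2 + 8*b + 16) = b*(b - 4)*(b + 4)^2*(b + 4)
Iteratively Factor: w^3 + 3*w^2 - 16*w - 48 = (w + 3)*(w^2 - 16) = (w + 3)*(w + 4)*(w - 4)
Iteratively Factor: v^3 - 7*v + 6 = (v - 2)*(v^2 + 2*v - 3) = (v - 2)*(v - 1)*(v + 3)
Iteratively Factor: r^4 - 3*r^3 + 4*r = (r)*(r^3 - 3*r^2 + 4) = r*(r - 2)*(r^2 - r - 2) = r*(r - 2)^2*(r + 1)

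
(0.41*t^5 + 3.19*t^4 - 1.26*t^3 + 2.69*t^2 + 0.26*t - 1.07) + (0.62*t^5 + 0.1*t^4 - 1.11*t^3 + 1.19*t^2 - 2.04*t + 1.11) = 1.03*t^5 + 3.29*t^4 - 2.37*t^3 + 3.88*t^2 - 1.78*t + 0.04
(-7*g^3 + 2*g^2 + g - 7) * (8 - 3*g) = 21*g^4 - 62*g^3 + 13*g^2 + 29*g - 56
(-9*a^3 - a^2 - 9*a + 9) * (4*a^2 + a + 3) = -36*a^5 - 13*a^4 - 64*a^3 + 24*a^2 - 18*a + 27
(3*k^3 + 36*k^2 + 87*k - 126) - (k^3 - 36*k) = 2*k^3 + 36*k^2 + 123*k - 126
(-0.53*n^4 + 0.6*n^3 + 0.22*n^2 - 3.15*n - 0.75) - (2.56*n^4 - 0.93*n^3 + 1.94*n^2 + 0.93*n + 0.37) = -3.09*n^4 + 1.53*n^3 - 1.72*n^2 - 4.08*n - 1.12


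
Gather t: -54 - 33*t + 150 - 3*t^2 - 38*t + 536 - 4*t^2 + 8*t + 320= -7*t^2 - 63*t + 952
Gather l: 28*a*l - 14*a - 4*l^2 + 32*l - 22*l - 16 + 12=-14*a - 4*l^2 + l*(28*a + 10) - 4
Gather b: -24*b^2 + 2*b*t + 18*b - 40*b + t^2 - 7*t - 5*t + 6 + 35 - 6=-24*b^2 + b*(2*t - 22) + t^2 - 12*t + 35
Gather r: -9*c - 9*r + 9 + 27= -9*c - 9*r + 36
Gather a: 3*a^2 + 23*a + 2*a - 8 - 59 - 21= 3*a^2 + 25*a - 88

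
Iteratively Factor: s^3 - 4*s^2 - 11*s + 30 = (s - 5)*(s^2 + s - 6) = (s - 5)*(s - 2)*(s + 3)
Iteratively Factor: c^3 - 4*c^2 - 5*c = (c)*(c^2 - 4*c - 5) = c*(c + 1)*(c - 5)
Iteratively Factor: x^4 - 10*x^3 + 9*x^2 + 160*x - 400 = (x - 4)*(x^3 - 6*x^2 - 15*x + 100) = (x - 5)*(x - 4)*(x^2 - x - 20) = (x - 5)*(x - 4)*(x + 4)*(x - 5)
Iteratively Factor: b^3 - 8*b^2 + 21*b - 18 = (b - 3)*(b^2 - 5*b + 6) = (b - 3)^2*(b - 2)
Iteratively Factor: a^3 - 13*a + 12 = (a - 3)*(a^2 + 3*a - 4) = (a - 3)*(a + 4)*(a - 1)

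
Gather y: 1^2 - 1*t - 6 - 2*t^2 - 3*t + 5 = -2*t^2 - 4*t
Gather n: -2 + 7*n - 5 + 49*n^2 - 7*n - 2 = 49*n^2 - 9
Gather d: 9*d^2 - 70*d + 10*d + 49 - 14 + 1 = 9*d^2 - 60*d + 36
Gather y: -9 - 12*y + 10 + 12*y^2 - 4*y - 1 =12*y^2 - 16*y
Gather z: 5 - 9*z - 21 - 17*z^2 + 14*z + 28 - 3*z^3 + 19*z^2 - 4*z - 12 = -3*z^3 + 2*z^2 + z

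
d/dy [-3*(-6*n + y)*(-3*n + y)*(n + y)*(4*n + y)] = -162*n^3 + 138*n^2*y + 36*n*y^2 - 12*y^3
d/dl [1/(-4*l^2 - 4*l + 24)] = (2*l + 1)/(4*(l^2 + l - 6)^2)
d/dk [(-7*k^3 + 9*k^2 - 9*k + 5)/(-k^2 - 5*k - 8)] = (7*k^4 + 70*k^3 + 114*k^2 - 134*k + 97)/(k^4 + 10*k^3 + 41*k^2 + 80*k + 64)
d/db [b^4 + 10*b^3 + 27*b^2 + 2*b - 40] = 4*b^3 + 30*b^2 + 54*b + 2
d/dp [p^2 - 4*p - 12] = 2*p - 4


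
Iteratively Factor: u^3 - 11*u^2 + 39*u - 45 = (u - 3)*(u^2 - 8*u + 15) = (u - 5)*(u - 3)*(u - 3)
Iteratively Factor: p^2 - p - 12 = (p + 3)*(p - 4)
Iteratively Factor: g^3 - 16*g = (g - 4)*(g^2 + 4*g) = (g - 4)*(g + 4)*(g)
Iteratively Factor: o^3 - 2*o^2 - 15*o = (o)*(o^2 - 2*o - 15) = o*(o - 5)*(o + 3)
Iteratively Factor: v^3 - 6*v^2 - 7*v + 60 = (v - 5)*(v^2 - v - 12) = (v - 5)*(v - 4)*(v + 3)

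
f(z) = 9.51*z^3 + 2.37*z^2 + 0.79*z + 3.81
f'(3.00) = 271.78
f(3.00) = 284.28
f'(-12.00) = 4052.23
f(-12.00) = -16097.67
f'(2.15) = 142.86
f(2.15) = 110.98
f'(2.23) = 153.24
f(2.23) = 122.82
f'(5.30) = 827.32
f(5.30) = 1490.39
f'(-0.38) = 3.11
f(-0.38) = 3.33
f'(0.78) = 21.84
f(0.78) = 10.38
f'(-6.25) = 1085.62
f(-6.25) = -2230.33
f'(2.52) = 193.91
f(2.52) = 173.04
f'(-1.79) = 83.72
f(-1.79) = -44.55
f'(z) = 28.53*z^2 + 4.74*z + 0.79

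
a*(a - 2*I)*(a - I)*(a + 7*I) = a^4 + 4*I*a^3 + 19*a^2 - 14*I*a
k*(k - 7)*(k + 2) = k^3 - 5*k^2 - 14*k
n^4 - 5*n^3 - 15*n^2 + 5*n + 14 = (n - 7)*(n - 1)*(n + 1)*(n + 2)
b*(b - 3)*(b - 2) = b^3 - 5*b^2 + 6*b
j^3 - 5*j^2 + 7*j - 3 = (j - 3)*(j - 1)^2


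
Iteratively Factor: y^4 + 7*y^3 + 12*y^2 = (y)*(y^3 + 7*y^2 + 12*y) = y*(y + 3)*(y^2 + 4*y) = y^2*(y + 3)*(y + 4)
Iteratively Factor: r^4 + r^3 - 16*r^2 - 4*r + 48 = (r - 2)*(r^3 + 3*r^2 - 10*r - 24) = (r - 3)*(r - 2)*(r^2 + 6*r + 8) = (r - 3)*(r - 2)*(r + 4)*(r + 2)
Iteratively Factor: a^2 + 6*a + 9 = (a + 3)*(a + 3)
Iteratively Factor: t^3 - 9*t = (t)*(t^2 - 9) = t*(t + 3)*(t - 3)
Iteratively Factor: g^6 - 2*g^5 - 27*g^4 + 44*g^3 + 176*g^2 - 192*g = (g)*(g^5 - 2*g^4 - 27*g^3 + 44*g^2 + 176*g - 192) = g*(g - 4)*(g^4 + 2*g^3 - 19*g^2 - 32*g + 48) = g*(g - 4)*(g + 4)*(g^3 - 2*g^2 - 11*g + 12) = g*(g - 4)^2*(g + 4)*(g^2 + 2*g - 3) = g*(g - 4)^2*(g - 1)*(g + 4)*(g + 3)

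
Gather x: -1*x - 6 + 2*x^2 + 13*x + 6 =2*x^2 + 12*x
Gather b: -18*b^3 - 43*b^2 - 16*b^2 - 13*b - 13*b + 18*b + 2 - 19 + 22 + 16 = -18*b^3 - 59*b^2 - 8*b + 21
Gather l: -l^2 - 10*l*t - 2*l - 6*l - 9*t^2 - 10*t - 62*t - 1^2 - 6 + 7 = -l^2 + l*(-10*t - 8) - 9*t^2 - 72*t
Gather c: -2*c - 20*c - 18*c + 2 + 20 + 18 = 40 - 40*c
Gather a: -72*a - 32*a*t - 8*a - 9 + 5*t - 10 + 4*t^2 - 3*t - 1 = a*(-32*t - 80) + 4*t^2 + 2*t - 20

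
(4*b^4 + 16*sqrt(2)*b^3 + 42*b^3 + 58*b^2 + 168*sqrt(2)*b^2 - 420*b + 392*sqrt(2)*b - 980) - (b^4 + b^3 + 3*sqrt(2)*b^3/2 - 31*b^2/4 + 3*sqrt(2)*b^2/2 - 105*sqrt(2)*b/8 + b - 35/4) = 3*b^4 + 29*sqrt(2)*b^3/2 + 41*b^3 + 263*b^2/4 + 333*sqrt(2)*b^2/2 - 421*b + 3241*sqrt(2)*b/8 - 3885/4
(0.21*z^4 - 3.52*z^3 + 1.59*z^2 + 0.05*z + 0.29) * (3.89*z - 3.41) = 0.8169*z^5 - 14.4089*z^4 + 18.1883*z^3 - 5.2274*z^2 + 0.9576*z - 0.9889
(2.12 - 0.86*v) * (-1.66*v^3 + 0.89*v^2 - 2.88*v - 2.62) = 1.4276*v^4 - 4.2846*v^3 + 4.3636*v^2 - 3.8524*v - 5.5544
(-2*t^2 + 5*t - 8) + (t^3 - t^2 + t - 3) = t^3 - 3*t^2 + 6*t - 11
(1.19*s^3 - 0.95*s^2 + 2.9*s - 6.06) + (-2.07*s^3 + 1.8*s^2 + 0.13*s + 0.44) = -0.88*s^3 + 0.85*s^2 + 3.03*s - 5.62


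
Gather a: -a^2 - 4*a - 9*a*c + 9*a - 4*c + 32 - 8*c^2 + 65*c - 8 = -a^2 + a*(5 - 9*c) - 8*c^2 + 61*c + 24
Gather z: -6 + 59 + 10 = 63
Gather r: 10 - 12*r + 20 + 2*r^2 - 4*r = 2*r^2 - 16*r + 30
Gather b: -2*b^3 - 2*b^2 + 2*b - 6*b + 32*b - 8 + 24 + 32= -2*b^3 - 2*b^2 + 28*b + 48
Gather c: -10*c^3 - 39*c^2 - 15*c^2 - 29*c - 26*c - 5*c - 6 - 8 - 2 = -10*c^3 - 54*c^2 - 60*c - 16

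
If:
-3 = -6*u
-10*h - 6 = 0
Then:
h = -3/5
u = 1/2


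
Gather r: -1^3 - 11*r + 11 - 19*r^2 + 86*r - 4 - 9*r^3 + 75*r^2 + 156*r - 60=-9*r^3 + 56*r^2 + 231*r - 54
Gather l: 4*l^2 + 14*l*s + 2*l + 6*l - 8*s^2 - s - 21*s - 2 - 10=4*l^2 + l*(14*s + 8) - 8*s^2 - 22*s - 12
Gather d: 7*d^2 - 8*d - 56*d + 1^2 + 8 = 7*d^2 - 64*d + 9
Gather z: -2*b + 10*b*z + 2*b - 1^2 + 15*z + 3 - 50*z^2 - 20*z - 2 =-50*z^2 + z*(10*b - 5)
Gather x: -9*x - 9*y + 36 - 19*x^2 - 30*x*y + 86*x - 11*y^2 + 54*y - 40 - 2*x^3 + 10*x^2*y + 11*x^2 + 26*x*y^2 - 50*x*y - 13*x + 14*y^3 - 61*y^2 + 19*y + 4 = -2*x^3 + x^2*(10*y - 8) + x*(26*y^2 - 80*y + 64) + 14*y^3 - 72*y^2 + 64*y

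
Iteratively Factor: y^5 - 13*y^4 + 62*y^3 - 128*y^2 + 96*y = (y - 4)*(y^4 - 9*y^3 + 26*y^2 - 24*y) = y*(y - 4)*(y^3 - 9*y^2 + 26*y - 24) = y*(y - 4)*(y - 2)*(y^2 - 7*y + 12) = y*(y - 4)^2*(y - 2)*(y - 3)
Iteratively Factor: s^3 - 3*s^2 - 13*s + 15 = (s - 1)*(s^2 - 2*s - 15) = (s - 1)*(s + 3)*(s - 5)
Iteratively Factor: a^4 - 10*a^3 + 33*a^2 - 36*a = (a - 4)*(a^3 - 6*a^2 + 9*a) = (a - 4)*(a - 3)*(a^2 - 3*a) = a*(a - 4)*(a - 3)*(a - 3)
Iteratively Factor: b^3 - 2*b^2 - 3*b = (b)*(b^2 - 2*b - 3) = b*(b - 3)*(b + 1)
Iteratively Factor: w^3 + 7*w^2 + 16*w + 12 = (w + 3)*(w^2 + 4*w + 4) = (w + 2)*(w + 3)*(w + 2)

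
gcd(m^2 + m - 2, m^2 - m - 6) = m + 2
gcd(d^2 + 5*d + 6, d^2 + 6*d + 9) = d + 3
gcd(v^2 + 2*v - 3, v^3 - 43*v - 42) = 1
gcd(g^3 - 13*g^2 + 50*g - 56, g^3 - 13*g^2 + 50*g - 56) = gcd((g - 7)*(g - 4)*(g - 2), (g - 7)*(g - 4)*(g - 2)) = g^3 - 13*g^2 + 50*g - 56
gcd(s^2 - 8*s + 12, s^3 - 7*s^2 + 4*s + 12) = s^2 - 8*s + 12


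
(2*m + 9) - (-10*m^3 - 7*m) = 10*m^3 + 9*m + 9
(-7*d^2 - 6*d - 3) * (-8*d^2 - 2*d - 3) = 56*d^4 + 62*d^3 + 57*d^2 + 24*d + 9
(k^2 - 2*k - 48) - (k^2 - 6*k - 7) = 4*k - 41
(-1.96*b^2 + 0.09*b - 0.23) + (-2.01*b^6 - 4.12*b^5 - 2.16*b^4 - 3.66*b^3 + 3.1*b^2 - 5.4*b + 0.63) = -2.01*b^6 - 4.12*b^5 - 2.16*b^4 - 3.66*b^3 + 1.14*b^2 - 5.31*b + 0.4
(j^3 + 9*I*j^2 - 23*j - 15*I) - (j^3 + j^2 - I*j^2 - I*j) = -j^2 + 10*I*j^2 - 23*j + I*j - 15*I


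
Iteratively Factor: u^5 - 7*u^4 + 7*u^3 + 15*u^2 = (u + 1)*(u^4 - 8*u^3 + 15*u^2) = u*(u + 1)*(u^3 - 8*u^2 + 15*u) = u^2*(u + 1)*(u^2 - 8*u + 15) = u^2*(u - 5)*(u + 1)*(u - 3)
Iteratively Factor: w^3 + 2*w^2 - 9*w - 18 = (w + 2)*(w^2 - 9) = (w + 2)*(w + 3)*(w - 3)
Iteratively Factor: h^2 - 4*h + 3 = (h - 1)*(h - 3)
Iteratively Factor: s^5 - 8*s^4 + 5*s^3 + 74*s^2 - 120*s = (s - 5)*(s^4 - 3*s^3 - 10*s^2 + 24*s) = (s - 5)*(s - 2)*(s^3 - s^2 - 12*s) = s*(s - 5)*(s - 2)*(s^2 - s - 12) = s*(s - 5)*(s - 2)*(s + 3)*(s - 4)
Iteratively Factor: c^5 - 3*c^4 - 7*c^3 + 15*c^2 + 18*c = (c - 3)*(c^4 - 7*c^2 - 6*c) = (c - 3)^2*(c^3 + 3*c^2 + 2*c) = (c - 3)^2*(c + 2)*(c^2 + c) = c*(c - 3)^2*(c + 2)*(c + 1)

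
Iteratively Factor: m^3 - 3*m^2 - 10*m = (m)*(m^2 - 3*m - 10) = m*(m + 2)*(m - 5)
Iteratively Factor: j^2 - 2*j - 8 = (j + 2)*(j - 4)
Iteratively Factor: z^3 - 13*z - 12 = (z + 1)*(z^2 - z - 12) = (z + 1)*(z + 3)*(z - 4)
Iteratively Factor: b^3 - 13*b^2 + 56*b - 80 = (b - 5)*(b^2 - 8*b + 16) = (b - 5)*(b - 4)*(b - 4)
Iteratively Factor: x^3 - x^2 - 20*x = (x - 5)*(x^2 + 4*x) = x*(x - 5)*(x + 4)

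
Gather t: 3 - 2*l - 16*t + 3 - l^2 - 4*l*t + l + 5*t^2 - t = -l^2 - l + 5*t^2 + t*(-4*l - 17) + 6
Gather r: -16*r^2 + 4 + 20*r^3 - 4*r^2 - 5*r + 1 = 20*r^3 - 20*r^2 - 5*r + 5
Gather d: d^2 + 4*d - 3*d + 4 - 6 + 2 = d^2 + d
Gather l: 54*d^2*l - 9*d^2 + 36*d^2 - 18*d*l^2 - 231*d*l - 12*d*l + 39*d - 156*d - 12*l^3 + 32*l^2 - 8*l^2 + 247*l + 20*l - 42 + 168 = 27*d^2 - 117*d - 12*l^3 + l^2*(24 - 18*d) + l*(54*d^2 - 243*d + 267) + 126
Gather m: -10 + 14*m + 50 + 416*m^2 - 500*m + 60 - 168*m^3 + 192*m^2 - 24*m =-168*m^3 + 608*m^2 - 510*m + 100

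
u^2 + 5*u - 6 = (u - 1)*(u + 6)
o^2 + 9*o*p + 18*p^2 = (o + 3*p)*(o + 6*p)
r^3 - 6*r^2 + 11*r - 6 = (r - 3)*(r - 2)*(r - 1)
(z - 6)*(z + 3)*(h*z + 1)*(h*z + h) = h^2*z^4 - 2*h^2*z^3 - 21*h^2*z^2 - 18*h^2*z + h*z^3 - 2*h*z^2 - 21*h*z - 18*h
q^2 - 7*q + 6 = (q - 6)*(q - 1)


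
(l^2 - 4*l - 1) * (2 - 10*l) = -10*l^3 + 42*l^2 + 2*l - 2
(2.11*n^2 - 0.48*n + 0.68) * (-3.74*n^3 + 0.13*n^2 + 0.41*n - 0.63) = -7.8914*n^5 + 2.0695*n^4 - 1.7405*n^3 - 1.4377*n^2 + 0.5812*n - 0.4284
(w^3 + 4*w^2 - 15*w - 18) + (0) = w^3 + 4*w^2 - 15*w - 18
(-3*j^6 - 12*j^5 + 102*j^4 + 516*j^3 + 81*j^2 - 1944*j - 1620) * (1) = -3*j^6 - 12*j^5 + 102*j^4 + 516*j^3 + 81*j^2 - 1944*j - 1620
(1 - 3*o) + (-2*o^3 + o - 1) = -2*o^3 - 2*o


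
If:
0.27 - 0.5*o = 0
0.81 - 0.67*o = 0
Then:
No Solution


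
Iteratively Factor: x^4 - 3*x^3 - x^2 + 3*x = (x - 1)*(x^3 - 2*x^2 - 3*x) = (x - 3)*(x - 1)*(x^2 + x) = x*(x - 3)*(x - 1)*(x + 1)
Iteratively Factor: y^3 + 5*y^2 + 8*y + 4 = (y + 2)*(y^2 + 3*y + 2) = (y + 1)*(y + 2)*(y + 2)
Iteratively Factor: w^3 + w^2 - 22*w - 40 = (w - 5)*(w^2 + 6*w + 8) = (w - 5)*(w + 4)*(w + 2)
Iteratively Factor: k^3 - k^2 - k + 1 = (k + 1)*(k^2 - 2*k + 1) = (k - 1)*(k + 1)*(k - 1)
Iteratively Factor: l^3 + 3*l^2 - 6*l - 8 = (l - 2)*(l^2 + 5*l + 4) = (l - 2)*(l + 1)*(l + 4)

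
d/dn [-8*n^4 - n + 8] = -32*n^3 - 1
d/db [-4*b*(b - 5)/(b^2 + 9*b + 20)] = 8*(-7*b^2 - 20*b + 50)/(b^4 + 18*b^3 + 121*b^2 + 360*b + 400)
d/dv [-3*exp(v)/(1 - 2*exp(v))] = -3*exp(v)/(4*exp(2*v) - 4*exp(v) + 1)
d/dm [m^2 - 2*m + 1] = 2*m - 2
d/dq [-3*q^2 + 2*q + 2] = 2 - 6*q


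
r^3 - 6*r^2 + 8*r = r*(r - 4)*(r - 2)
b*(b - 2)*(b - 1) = b^3 - 3*b^2 + 2*b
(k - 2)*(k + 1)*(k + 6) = k^3 + 5*k^2 - 8*k - 12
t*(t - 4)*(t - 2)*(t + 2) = t^4 - 4*t^3 - 4*t^2 + 16*t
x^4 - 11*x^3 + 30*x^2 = x^2*(x - 6)*(x - 5)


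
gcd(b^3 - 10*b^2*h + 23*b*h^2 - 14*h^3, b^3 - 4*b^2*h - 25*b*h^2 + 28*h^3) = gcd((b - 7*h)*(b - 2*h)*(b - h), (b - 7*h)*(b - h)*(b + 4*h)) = b^2 - 8*b*h + 7*h^2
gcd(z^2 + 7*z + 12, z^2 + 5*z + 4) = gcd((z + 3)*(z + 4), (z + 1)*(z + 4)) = z + 4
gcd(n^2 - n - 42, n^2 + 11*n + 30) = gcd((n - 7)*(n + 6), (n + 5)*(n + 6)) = n + 6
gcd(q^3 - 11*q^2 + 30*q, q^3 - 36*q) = q^2 - 6*q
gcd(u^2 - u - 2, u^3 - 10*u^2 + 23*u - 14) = u - 2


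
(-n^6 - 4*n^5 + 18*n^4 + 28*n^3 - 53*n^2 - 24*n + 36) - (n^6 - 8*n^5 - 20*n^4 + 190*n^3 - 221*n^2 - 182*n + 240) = -2*n^6 + 4*n^5 + 38*n^4 - 162*n^3 + 168*n^2 + 158*n - 204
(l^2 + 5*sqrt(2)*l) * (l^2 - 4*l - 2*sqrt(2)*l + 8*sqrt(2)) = l^4 - 4*l^3 + 3*sqrt(2)*l^3 - 20*l^2 - 12*sqrt(2)*l^2 + 80*l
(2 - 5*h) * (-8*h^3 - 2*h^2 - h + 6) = 40*h^4 - 6*h^3 + h^2 - 32*h + 12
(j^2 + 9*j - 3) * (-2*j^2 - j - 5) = -2*j^4 - 19*j^3 - 8*j^2 - 42*j + 15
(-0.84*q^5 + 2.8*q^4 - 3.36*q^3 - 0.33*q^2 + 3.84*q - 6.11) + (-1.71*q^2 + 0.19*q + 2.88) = -0.84*q^5 + 2.8*q^4 - 3.36*q^3 - 2.04*q^2 + 4.03*q - 3.23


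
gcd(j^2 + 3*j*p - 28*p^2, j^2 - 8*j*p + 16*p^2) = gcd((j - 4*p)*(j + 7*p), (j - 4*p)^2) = -j + 4*p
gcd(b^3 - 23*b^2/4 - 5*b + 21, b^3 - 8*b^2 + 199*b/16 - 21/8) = b^2 - 31*b/4 + 21/2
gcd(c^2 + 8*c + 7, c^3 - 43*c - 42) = c + 1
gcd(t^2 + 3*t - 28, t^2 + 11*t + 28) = t + 7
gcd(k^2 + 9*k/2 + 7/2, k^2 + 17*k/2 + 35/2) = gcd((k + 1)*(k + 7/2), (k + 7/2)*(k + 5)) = k + 7/2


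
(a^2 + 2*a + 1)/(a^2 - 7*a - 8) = (a + 1)/(a - 8)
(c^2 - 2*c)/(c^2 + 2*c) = (c - 2)/(c + 2)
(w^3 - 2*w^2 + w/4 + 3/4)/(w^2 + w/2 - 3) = (2*w^2 - w - 1)/(2*(w + 2))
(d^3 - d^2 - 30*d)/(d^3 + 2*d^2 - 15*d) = (d - 6)/(d - 3)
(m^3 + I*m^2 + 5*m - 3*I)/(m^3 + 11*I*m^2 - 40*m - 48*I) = (m^2 - 2*I*m - 1)/(m^2 + 8*I*m - 16)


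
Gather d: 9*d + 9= 9*d + 9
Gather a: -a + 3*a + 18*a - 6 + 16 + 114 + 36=20*a + 160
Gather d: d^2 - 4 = d^2 - 4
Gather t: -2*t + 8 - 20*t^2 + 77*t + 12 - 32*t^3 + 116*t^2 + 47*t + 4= -32*t^3 + 96*t^2 + 122*t + 24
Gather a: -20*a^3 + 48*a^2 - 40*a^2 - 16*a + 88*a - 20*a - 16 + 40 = -20*a^3 + 8*a^2 + 52*a + 24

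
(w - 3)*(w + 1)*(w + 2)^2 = w^4 + 2*w^3 - 7*w^2 - 20*w - 12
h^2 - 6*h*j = h*(h - 6*j)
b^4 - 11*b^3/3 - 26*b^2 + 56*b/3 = b*(b - 7)*(b - 2/3)*(b + 4)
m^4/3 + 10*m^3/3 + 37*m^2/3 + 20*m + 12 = (m/3 + 1)*(m + 2)^2*(m + 3)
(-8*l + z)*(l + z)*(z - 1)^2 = -8*l^2*z^2 + 16*l^2*z - 8*l^2 - 7*l*z^3 + 14*l*z^2 - 7*l*z + z^4 - 2*z^3 + z^2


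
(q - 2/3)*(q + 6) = q^2 + 16*q/3 - 4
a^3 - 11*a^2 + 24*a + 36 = (a - 6)^2*(a + 1)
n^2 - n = n*(n - 1)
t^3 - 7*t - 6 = (t - 3)*(t + 1)*(t + 2)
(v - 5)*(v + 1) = v^2 - 4*v - 5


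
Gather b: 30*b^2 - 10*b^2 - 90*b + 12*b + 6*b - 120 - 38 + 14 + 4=20*b^2 - 72*b - 140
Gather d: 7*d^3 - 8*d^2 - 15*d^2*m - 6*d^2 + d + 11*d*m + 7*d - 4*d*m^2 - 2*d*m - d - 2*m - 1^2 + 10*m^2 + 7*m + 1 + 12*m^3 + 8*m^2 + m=7*d^3 + d^2*(-15*m - 14) + d*(-4*m^2 + 9*m + 7) + 12*m^3 + 18*m^2 + 6*m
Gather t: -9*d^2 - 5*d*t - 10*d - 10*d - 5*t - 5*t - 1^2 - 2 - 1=-9*d^2 - 20*d + t*(-5*d - 10) - 4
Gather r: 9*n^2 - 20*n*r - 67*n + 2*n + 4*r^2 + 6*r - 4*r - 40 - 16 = 9*n^2 - 65*n + 4*r^2 + r*(2 - 20*n) - 56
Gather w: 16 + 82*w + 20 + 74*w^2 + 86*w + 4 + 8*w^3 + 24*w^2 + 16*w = 8*w^3 + 98*w^2 + 184*w + 40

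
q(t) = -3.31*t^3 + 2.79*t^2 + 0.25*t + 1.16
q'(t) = -9.93*t^2 + 5.58*t + 0.25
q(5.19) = -385.12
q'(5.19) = -238.27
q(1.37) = -1.77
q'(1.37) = -10.74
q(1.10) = 0.41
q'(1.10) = -5.63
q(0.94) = 1.11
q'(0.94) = -3.28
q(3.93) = -155.68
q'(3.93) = -131.19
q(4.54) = -249.94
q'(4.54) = -179.09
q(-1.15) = 9.60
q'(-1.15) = -19.30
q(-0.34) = 1.53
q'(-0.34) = -2.80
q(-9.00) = 2637.89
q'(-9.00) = -854.30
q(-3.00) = 114.89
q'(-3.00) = -105.86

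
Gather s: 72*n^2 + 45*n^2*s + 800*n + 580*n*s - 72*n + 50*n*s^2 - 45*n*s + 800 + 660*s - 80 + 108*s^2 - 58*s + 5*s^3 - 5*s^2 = 72*n^2 + 728*n + 5*s^3 + s^2*(50*n + 103) + s*(45*n^2 + 535*n + 602) + 720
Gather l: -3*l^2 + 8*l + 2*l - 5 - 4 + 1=-3*l^2 + 10*l - 8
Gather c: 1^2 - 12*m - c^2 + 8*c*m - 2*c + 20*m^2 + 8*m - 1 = -c^2 + c*(8*m - 2) + 20*m^2 - 4*m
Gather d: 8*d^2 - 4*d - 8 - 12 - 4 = 8*d^2 - 4*d - 24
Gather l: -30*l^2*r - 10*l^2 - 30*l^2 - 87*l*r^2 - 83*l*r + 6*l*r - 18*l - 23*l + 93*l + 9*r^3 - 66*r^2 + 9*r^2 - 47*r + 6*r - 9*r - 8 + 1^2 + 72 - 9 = l^2*(-30*r - 40) + l*(-87*r^2 - 77*r + 52) + 9*r^3 - 57*r^2 - 50*r + 56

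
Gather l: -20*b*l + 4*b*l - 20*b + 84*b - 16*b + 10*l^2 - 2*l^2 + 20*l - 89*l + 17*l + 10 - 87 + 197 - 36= 48*b + 8*l^2 + l*(-16*b - 52) + 84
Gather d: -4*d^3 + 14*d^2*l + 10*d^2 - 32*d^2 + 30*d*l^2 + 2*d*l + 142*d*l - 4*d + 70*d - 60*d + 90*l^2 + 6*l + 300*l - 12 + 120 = -4*d^3 + d^2*(14*l - 22) + d*(30*l^2 + 144*l + 6) + 90*l^2 + 306*l + 108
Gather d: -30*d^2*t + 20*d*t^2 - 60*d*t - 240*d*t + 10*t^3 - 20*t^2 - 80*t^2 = -30*d^2*t + d*(20*t^2 - 300*t) + 10*t^3 - 100*t^2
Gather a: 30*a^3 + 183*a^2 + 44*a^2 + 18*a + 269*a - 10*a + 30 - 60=30*a^3 + 227*a^2 + 277*a - 30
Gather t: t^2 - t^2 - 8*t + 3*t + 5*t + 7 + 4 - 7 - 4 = 0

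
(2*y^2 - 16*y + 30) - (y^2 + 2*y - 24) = y^2 - 18*y + 54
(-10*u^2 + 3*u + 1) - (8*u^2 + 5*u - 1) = -18*u^2 - 2*u + 2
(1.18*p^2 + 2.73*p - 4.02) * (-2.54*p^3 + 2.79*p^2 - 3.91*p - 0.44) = -2.9972*p^5 - 3.642*p^4 + 13.2137*p^3 - 22.4093*p^2 + 14.517*p + 1.7688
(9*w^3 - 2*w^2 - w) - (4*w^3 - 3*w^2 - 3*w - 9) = 5*w^3 + w^2 + 2*w + 9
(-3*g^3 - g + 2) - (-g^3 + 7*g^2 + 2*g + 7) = -2*g^3 - 7*g^2 - 3*g - 5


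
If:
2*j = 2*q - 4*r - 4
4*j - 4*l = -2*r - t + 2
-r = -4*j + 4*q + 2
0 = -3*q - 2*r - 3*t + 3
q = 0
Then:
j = 2/9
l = -43/108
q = 0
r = -10/9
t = 47/27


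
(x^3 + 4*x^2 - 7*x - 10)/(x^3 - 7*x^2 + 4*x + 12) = (x + 5)/(x - 6)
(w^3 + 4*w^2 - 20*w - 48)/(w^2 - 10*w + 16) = (w^3 + 4*w^2 - 20*w - 48)/(w^2 - 10*w + 16)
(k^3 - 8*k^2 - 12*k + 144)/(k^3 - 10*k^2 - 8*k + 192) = (k - 6)/(k - 8)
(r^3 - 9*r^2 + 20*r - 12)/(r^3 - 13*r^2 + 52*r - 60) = (r - 1)/(r - 5)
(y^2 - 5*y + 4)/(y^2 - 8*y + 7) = (y - 4)/(y - 7)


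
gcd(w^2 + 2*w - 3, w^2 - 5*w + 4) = w - 1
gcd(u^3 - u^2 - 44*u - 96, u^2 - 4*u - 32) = u^2 - 4*u - 32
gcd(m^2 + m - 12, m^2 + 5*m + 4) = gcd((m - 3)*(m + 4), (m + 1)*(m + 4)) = m + 4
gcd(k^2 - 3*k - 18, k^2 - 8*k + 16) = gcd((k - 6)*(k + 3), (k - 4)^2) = 1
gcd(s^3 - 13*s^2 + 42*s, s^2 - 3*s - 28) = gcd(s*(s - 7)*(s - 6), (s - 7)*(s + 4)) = s - 7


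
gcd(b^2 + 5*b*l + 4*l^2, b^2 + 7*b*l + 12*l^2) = b + 4*l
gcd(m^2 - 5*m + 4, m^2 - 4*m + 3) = m - 1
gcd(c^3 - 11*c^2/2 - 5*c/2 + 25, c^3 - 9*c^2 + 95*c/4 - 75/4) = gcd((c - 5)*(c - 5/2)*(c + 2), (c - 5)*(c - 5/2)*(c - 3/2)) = c^2 - 15*c/2 + 25/2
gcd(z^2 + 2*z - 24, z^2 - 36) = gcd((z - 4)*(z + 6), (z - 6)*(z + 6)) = z + 6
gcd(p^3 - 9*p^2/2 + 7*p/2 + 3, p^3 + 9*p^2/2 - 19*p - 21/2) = p^2 - 5*p/2 - 3/2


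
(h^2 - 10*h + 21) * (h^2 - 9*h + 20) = h^4 - 19*h^3 + 131*h^2 - 389*h + 420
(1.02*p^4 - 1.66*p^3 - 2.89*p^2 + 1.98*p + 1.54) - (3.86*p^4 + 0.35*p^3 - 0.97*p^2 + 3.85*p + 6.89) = -2.84*p^4 - 2.01*p^3 - 1.92*p^2 - 1.87*p - 5.35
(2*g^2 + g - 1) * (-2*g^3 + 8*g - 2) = -4*g^5 - 2*g^4 + 18*g^3 + 4*g^2 - 10*g + 2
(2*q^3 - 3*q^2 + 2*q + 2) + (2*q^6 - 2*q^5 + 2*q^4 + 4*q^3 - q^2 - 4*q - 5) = 2*q^6 - 2*q^5 + 2*q^4 + 6*q^3 - 4*q^2 - 2*q - 3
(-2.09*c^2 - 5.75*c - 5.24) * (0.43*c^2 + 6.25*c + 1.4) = -0.8987*c^4 - 15.535*c^3 - 41.1167*c^2 - 40.8*c - 7.336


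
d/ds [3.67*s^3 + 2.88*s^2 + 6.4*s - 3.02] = 11.01*s^2 + 5.76*s + 6.4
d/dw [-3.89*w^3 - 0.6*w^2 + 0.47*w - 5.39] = -11.67*w^2 - 1.2*w + 0.47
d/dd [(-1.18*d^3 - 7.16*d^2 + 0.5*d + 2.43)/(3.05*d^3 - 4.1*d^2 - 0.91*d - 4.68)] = (-1.77635683940025e-15*d^5 + 26.676*d^4 - 0.9024*d^3 + 2.8983*d^2 + 86.9436*d - 0.1287)/(9.3025*d^6 - 25.01*d^5 + 11.259*d^4 - 21.086*d^3 + 39.2041*d^2 + 8.5176*d + 21.9024)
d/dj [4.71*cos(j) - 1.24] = -4.71*sin(j)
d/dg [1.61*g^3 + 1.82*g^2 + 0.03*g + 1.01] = 4.83*g^2 + 3.64*g + 0.03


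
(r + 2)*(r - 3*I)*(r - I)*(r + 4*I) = r^4 + 2*r^3 + 13*r^2 + 26*r - 12*I*r - 24*I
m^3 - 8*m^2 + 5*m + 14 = (m - 7)*(m - 2)*(m + 1)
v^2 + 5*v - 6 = (v - 1)*(v + 6)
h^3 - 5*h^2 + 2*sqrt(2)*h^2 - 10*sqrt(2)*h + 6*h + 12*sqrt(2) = (h - 3)*(h - 2)*(h + 2*sqrt(2))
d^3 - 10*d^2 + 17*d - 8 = (d - 8)*(d - 1)^2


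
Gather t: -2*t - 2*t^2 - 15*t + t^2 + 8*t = -t^2 - 9*t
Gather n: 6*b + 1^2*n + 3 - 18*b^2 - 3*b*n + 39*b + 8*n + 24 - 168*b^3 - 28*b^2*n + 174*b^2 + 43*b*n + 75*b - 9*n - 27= -168*b^3 + 156*b^2 + 120*b + n*(-28*b^2 + 40*b)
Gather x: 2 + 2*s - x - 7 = 2*s - x - 5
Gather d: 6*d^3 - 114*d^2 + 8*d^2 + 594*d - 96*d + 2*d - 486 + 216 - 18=6*d^3 - 106*d^2 + 500*d - 288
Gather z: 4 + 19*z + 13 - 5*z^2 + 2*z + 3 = -5*z^2 + 21*z + 20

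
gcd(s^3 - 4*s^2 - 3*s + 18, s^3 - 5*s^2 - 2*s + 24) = s^2 - s - 6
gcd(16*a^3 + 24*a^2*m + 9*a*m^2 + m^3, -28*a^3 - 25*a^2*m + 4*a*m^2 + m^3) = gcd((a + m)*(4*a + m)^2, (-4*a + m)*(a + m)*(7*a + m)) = a + m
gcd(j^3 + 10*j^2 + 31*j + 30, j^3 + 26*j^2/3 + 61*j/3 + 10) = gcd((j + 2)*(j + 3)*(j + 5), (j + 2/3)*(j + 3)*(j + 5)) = j^2 + 8*j + 15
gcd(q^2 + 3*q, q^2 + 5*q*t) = q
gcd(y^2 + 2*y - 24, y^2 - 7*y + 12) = y - 4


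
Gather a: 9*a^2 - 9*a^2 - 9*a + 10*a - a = 0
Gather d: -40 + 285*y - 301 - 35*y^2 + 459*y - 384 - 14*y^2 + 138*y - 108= -49*y^2 + 882*y - 833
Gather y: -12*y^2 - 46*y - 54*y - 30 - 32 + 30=-12*y^2 - 100*y - 32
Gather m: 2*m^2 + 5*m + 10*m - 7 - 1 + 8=2*m^2 + 15*m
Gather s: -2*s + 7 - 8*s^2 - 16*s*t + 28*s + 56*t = -8*s^2 + s*(26 - 16*t) + 56*t + 7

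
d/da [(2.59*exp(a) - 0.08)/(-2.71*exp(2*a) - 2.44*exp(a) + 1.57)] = (7.0189*exp(2*a) - 0.4336*exp(a) + 3.8711)*exp(a)/(7.3441*exp(4*a) + 13.2248*exp(3*a) - 2.5558*exp(2*a) - 7.6616*exp(a) + 2.4649)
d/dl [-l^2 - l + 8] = -2*l - 1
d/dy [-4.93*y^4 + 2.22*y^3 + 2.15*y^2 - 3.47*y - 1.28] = -19.72*y^3 + 6.66*y^2 + 4.3*y - 3.47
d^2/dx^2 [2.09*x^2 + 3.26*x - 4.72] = 4.18000000000000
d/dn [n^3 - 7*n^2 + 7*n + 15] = 3*n^2 - 14*n + 7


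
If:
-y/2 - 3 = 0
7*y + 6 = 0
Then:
No Solution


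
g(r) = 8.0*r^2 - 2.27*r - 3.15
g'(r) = 16.0*r - 2.27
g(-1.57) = 20.13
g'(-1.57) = -27.39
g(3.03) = 63.42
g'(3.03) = 46.21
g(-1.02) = 7.49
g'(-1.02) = -18.59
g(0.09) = -3.29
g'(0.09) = -0.83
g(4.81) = 171.02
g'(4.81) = 74.69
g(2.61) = 45.42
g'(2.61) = 39.49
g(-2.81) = 66.40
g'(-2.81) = -47.23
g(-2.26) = 42.84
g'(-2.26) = -38.43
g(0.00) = -3.15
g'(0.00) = -2.27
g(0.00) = -3.15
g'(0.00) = -2.27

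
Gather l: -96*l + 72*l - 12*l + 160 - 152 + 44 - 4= 48 - 36*l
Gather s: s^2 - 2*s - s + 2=s^2 - 3*s + 2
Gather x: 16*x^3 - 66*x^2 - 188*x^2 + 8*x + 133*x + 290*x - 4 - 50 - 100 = 16*x^3 - 254*x^2 + 431*x - 154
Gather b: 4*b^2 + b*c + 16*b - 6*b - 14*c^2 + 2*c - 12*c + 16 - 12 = 4*b^2 + b*(c + 10) - 14*c^2 - 10*c + 4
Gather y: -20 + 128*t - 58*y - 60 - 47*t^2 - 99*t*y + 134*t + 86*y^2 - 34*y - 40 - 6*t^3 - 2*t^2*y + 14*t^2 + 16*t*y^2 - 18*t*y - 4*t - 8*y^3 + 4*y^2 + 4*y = -6*t^3 - 33*t^2 + 258*t - 8*y^3 + y^2*(16*t + 90) + y*(-2*t^2 - 117*t - 88) - 120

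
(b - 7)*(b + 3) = b^2 - 4*b - 21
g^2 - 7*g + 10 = (g - 5)*(g - 2)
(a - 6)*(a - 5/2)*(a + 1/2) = a^3 - 8*a^2 + 43*a/4 + 15/2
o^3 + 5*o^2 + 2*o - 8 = (o - 1)*(o + 2)*(o + 4)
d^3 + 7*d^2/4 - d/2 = d*(d - 1/4)*(d + 2)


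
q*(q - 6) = q^2 - 6*q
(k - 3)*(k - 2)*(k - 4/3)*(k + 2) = k^4 - 13*k^3/3 + 52*k/3 - 16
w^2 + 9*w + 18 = (w + 3)*(w + 6)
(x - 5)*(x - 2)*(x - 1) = x^3 - 8*x^2 + 17*x - 10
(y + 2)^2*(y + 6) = y^3 + 10*y^2 + 28*y + 24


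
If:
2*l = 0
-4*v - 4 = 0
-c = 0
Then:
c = 0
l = 0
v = -1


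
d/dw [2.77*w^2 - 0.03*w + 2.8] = 5.54*w - 0.03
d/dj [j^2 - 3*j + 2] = 2*j - 3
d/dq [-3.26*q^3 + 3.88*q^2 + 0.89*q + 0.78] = -9.78*q^2 + 7.76*q + 0.89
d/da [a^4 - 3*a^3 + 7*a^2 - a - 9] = 4*a^3 - 9*a^2 + 14*a - 1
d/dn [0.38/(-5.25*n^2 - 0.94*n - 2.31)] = (3.99*n + 0.3572)/(5.25*n^2 + 0.94*n + 2.31)^2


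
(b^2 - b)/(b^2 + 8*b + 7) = b*(b - 1)/(b^2 + 8*b + 7)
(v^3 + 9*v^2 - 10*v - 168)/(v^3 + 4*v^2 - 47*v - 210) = (v^2 + 3*v - 28)/(v^2 - 2*v - 35)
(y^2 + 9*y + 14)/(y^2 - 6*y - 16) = (y + 7)/(y - 8)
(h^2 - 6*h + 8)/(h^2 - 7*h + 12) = (h - 2)/(h - 3)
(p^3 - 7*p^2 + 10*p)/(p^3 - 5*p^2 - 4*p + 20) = p/(p + 2)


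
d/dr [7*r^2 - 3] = 14*r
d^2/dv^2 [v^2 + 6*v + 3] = 2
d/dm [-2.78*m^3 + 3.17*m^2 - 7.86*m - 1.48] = -8.34*m^2 + 6.34*m - 7.86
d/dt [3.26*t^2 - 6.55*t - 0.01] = 6.52*t - 6.55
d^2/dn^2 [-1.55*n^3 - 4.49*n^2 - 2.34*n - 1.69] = -9.3*n - 8.98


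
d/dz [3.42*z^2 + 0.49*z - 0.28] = 6.84*z + 0.49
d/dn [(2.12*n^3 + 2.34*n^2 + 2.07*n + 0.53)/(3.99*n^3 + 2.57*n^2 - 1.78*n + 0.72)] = (-3.8882*n^4 - 24.0658*n^3 - 11.25*n^2 + 0.6454*n + 2.4338)/(15.9201*n^6 + 20.5086*n^5 - 7.5995*n^4 - 3.4036*n^3 + 6.8692*n^2 - 2.5632*n + 0.5184)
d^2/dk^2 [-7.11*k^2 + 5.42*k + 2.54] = -14.2200000000000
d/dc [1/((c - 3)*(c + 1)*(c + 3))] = (-(c - 3)*(c + 1) - (c - 3)*(c + 3) - (c + 1)*(c + 3))/((c - 3)^2*(c + 1)^2*(c + 3)^2)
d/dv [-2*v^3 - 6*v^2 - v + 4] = -6*v^2 - 12*v - 1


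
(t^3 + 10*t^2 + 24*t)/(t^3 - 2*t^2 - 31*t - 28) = t*(t + 6)/(t^2 - 6*t - 7)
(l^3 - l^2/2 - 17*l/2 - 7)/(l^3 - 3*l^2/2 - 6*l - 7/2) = (l + 2)/(l + 1)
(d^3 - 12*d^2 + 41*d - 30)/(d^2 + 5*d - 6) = (d^2 - 11*d + 30)/(d + 6)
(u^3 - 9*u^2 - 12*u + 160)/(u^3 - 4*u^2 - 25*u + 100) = (u^2 - 4*u - 32)/(u^2 + u - 20)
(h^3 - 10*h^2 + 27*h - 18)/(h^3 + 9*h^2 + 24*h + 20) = (h^3 - 10*h^2 + 27*h - 18)/(h^3 + 9*h^2 + 24*h + 20)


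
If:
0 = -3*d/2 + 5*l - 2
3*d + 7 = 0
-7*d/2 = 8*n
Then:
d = -7/3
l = -3/10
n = 49/48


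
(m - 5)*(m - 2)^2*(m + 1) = m^4 - 8*m^3 + 15*m^2 + 4*m - 20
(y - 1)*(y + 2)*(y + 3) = y^3 + 4*y^2 + y - 6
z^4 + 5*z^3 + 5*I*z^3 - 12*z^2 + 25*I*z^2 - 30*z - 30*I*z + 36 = (z - 1)*(z + 6)*(z + 2*I)*(z + 3*I)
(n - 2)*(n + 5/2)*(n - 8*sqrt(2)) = n^3 - 8*sqrt(2)*n^2 + n^2/2 - 4*sqrt(2)*n - 5*n + 40*sqrt(2)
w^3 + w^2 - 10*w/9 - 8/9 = (w - 1)*(w + 2/3)*(w + 4/3)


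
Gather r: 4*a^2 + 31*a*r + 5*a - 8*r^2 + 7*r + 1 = 4*a^2 + 5*a - 8*r^2 + r*(31*a + 7) + 1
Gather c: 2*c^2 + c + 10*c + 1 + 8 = 2*c^2 + 11*c + 9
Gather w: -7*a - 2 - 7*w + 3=-7*a - 7*w + 1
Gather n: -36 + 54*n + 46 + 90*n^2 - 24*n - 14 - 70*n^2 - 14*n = 20*n^2 + 16*n - 4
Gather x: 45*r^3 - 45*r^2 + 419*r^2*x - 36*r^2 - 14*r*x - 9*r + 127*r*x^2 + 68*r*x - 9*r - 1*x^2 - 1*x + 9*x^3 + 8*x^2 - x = 45*r^3 - 81*r^2 - 18*r + 9*x^3 + x^2*(127*r + 7) + x*(419*r^2 + 54*r - 2)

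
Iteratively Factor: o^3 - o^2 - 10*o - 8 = (o + 2)*(o^2 - 3*o - 4) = (o - 4)*(o + 2)*(o + 1)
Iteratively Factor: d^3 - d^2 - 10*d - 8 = (d - 4)*(d^2 + 3*d + 2) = (d - 4)*(d + 2)*(d + 1)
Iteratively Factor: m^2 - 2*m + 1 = (m - 1)*(m - 1)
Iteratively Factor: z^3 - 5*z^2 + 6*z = (z - 3)*(z^2 - 2*z) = z*(z - 3)*(z - 2)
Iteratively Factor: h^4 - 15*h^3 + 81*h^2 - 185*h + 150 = (h - 5)*(h^3 - 10*h^2 + 31*h - 30) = (h - 5)^2*(h^2 - 5*h + 6) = (h - 5)^2*(h - 2)*(h - 3)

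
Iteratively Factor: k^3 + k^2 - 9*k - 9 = (k + 3)*(k^2 - 2*k - 3) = (k - 3)*(k + 3)*(k + 1)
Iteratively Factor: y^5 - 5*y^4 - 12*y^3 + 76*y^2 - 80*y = (y - 2)*(y^4 - 3*y^3 - 18*y^2 + 40*y) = (y - 5)*(y - 2)*(y^3 + 2*y^2 - 8*y) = (y - 5)*(y - 2)*(y + 4)*(y^2 - 2*y) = (y - 5)*(y - 2)^2*(y + 4)*(y)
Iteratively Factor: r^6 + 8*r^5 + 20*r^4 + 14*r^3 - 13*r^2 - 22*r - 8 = (r + 1)*(r^5 + 7*r^4 + 13*r^3 + r^2 - 14*r - 8) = (r + 1)^2*(r^4 + 6*r^3 + 7*r^2 - 6*r - 8) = (r + 1)^2*(r + 2)*(r^3 + 4*r^2 - r - 4) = (r + 1)^3*(r + 2)*(r^2 + 3*r - 4) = (r - 1)*(r + 1)^3*(r + 2)*(r + 4)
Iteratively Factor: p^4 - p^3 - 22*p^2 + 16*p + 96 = (p - 4)*(p^3 + 3*p^2 - 10*p - 24) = (p - 4)*(p - 3)*(p^2 + 6*p + 8) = (p - 4)*(p - 3)*(p + 2)*(p + 4)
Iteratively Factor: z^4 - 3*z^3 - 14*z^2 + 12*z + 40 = (z + 2)*(z^3 - 5*z^2 - 4*z + 20) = (z + 2)^2*(z^2 - 7*z + 10) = (z - 2)*(z + 2)^2*(z - 5)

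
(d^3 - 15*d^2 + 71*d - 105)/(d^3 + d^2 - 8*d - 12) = (d^2 - 12*d + 35)/(d^2 + 4*d + 4)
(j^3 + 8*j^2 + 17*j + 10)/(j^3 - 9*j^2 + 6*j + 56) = (j^2 + 6*j + 5)/(j^2 - 11*j + 28)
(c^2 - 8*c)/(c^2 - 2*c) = (c - 8)/(c - 2)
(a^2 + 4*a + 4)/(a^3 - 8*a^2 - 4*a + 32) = (a + 2)/(a^2 - 10*a + 16)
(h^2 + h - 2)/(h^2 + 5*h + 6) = (h - 1)/(h + 3)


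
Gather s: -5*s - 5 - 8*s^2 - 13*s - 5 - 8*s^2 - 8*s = -16*s^2 - 26*s - 10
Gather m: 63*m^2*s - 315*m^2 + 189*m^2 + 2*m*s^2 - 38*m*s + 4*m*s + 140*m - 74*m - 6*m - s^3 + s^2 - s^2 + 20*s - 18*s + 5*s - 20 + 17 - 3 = m^2*(63*s - 126) + m*(2*s^2 - 34*s + 60) - s^3 + 7*s - 6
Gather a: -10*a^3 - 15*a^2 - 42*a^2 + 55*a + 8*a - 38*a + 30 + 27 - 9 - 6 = -10*a^3 - 57*a^2 + 25*a + 42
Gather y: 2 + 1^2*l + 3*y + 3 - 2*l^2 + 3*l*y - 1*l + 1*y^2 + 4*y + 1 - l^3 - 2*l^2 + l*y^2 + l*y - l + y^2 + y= -l^3 - 4*l^2 - l + y^2*(l + 2) + y*(4*l + 8) + 6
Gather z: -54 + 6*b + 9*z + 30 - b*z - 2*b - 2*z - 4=4*b + z*(7 - b) - 28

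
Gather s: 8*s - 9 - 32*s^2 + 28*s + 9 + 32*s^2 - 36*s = 0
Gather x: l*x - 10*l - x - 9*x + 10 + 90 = -10*l + x*(l - 10) + 100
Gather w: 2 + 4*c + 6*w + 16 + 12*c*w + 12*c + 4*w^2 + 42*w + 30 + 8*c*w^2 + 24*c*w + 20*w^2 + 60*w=16*c + w^2*(8*c + 24) + w*(36*c + 108) + 48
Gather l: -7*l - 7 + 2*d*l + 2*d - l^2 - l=2*d - l^2 + l*(2*d - 8) - 7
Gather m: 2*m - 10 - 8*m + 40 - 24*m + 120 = 150 - 30*m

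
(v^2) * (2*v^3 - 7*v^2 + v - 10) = 2*v^5 - 7*v^4 + v^3 - 10*v^2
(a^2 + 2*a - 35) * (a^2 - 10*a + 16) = a^4 - 8*a^3 - 39*a^2 + 382*a - 560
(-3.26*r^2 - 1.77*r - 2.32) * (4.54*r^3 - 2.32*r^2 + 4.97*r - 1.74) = -14.8004*r^5 - 0.472600000000001*r^4 - 22.6286*r^3 + 2.2579*r^2 - 8.4506*r + 4.0368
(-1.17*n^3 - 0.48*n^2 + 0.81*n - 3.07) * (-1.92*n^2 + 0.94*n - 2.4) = 2.2464*n^5 - 0.1782*n^4 + 0.8016*n^3 + 7.8078*n^2 - 4.8298*n + 7.368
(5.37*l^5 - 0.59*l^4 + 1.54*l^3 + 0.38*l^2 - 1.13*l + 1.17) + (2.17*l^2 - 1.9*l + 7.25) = 5.37*l^5 - 0.59*l^4 + 1.54*l^3 + 2.55*l^2 - 3.03*l + 8.42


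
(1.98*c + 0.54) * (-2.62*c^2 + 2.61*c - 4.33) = -5.1876*c^3 + 3.753*c^2 - 7.164*c - 2.3382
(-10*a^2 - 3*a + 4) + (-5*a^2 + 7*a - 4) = -15*a^2 + 4*a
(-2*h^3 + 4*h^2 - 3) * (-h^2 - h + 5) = 2*h^5 - 2*h^4 - 14*h^3 + 23*h^2 + 3*h - 15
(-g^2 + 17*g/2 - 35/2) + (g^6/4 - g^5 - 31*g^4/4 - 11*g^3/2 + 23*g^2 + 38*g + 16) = g^6/4 - g^5 - 31*g^4/4 - 11*g^3/2 + 22*g^2 + 93*g/2 - 3/2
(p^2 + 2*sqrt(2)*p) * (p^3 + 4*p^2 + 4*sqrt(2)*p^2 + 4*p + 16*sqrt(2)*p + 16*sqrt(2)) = p^5 + 4*p^4 + 6*sqrt(2)*p^4 + 20*p^3 + 24*sqrt(2)*p^3 + 24*sqrt(2)*p^2 + 64*p^2 + 64*p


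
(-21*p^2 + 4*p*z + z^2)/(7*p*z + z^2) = (-3*p + z)/z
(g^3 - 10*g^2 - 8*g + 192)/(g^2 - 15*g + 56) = (g^2 - 2*g - 24)/(g - 7)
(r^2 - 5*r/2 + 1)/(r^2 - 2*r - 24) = (-r^2 + 5*r/2 - 1)/(-r^2 + 2*r + 24)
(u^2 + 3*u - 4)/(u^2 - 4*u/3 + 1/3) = 3*(u + 4)/(3*u - 1)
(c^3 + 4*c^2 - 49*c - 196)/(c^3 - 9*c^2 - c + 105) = (c^2 + 11*c + 28)/(c^2 - 2*c - 15)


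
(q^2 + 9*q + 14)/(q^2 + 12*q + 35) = (q + 2)/(q + 5)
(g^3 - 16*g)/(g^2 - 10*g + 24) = g*(g + 4)/(g - 6)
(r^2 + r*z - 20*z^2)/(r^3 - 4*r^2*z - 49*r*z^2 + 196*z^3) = (-r - 5*z)/(-r^2 + 49*z^2)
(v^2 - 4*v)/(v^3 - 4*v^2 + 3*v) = (v - 4)/(v^2 - 4*v + 3)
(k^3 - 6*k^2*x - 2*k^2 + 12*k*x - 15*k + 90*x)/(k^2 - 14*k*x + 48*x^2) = (-k^2 + 2*k + 15)/(-k + 8*x)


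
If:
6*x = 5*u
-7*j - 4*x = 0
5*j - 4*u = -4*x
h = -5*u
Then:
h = 0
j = 0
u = 0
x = 0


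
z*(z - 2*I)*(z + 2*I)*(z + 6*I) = z^4 + 6*I*z^3 + 4*z^2 + 24*I*z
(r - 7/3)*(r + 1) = r^2 - 4*r/3 - 7/3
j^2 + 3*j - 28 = (j - 4)*(j + 7)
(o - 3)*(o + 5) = o^2 + 2*o - 15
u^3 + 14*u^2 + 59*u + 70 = (u + 2)*(u + 5)*(u + 7)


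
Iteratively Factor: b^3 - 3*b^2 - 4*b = (b)*(b^2 - 3*b - 4) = b*(b + 1)*(b - 4)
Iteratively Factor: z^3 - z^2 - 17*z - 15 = (z + 3)*(z^2 - 4*z - 5) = (z - 5)*(z + 3)*(z + 1)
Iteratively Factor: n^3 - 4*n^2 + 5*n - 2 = (n - 1)*(n^2 - 3*n + 2) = (n - 1)^2*(n - 2)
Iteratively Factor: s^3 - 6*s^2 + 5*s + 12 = (s + 1)*(s^2 - 7*s + 12) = (s - 4)*(s + 1)*(s - 3)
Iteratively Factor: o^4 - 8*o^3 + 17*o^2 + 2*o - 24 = (o - 4)*(o^3 - 4*o^2 + o + 6) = (o - 4)*(o - 3)*(o^2 - o - 2) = (o - 4)*(o - 3)*(o + 1)*(o - 2)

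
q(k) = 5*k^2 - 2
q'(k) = 10*k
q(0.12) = -1.93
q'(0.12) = 1.20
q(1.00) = 3.00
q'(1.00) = 10.00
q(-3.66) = 64.98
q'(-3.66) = -36.60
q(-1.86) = 15.30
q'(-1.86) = -18.60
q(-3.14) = 47.30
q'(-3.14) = -31.40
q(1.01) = 3.10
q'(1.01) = 10.10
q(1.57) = 10.32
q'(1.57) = 15.70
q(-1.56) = 10.17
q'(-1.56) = -15.60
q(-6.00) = 178.00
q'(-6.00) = -60.00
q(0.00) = -2.00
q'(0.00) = 0.00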